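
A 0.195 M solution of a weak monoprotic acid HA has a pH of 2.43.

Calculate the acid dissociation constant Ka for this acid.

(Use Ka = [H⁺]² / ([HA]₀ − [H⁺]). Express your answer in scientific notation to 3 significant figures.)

[H⁺] = 10^(−pH) = 10^(−2.43) = 3.715e-03 M. For HA ⇌ H⁺ + A⁻, Ka = [H⁺][A⁻]/[HA] = [H⁺]² / ([HA]₀ − [H⁺]) = (3.715e-03)² / (0.195 − 3.715e-03) = 7.22e-05.

K_a = 7.22e-05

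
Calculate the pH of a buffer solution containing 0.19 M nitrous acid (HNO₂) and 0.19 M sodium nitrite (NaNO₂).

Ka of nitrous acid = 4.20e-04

pKa = -log(4.20e-04) = 3.38. pH = pKa + log([A⁻]/[HA]) = 3.38 + log(0.19/0.19)

pH = 3.38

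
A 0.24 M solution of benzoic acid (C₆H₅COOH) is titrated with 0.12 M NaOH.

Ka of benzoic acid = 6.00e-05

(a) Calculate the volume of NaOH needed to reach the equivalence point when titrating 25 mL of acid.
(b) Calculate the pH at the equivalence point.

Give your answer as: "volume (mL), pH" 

moles acid = 0.24 × 25/1000 = 0.006 mol; V_base = moles/0.12 × 1000 = 50.0 mL. At equivalence only the conjugate base is present: [A⁻] = 0.006/0.075 = 8.0000e-02 M. Kb = Kw/Ka = 1.67e-10; [OH⁻] = √(Kb × [A⁻]) = 3.6515e-06; pOH = 5.44; pH = 14 - pOH = 8.56.

V = 50.0 mL, pH = 8.56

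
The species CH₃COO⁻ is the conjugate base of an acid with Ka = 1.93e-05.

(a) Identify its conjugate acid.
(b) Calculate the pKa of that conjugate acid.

(a) The conjugate acid is formed by adding one H⁺ to CH₃COO⁻, giving CH₃COOH. (b) pKa = -log(Ka) = -log(1.93e-05) = 4.71.

Conjugate acid: CH₃COOH; pK_a = 4.71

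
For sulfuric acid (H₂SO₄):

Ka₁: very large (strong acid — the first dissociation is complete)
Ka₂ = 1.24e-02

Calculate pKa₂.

pKa₂ = -log(Ka₂) = -log(1.24e-02) = 1.91.

pK_{a2} = 1.91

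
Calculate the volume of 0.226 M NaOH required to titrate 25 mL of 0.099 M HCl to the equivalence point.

At equivalence: moles acid = moles base. moles HCl = 0.099 × 25/1000 = 0.002475 mol. V_base = moles / 0.226 × 1000 = 11.0 mL.

V_{base} = 11.0 mL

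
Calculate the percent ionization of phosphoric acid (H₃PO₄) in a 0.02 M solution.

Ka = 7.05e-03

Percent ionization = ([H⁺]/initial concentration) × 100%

Using Ka equilibrium: x² + Ka×x - Ka×C = 0. Solving: [H⁺] = 8.8615e-03. Percent = (8.8615e-03/0.02) × 100

Percent ionization = 44.3%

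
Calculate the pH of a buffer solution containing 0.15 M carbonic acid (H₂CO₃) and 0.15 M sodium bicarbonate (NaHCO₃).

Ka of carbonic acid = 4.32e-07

pKa = -log(4.32e-07) = 6.36. pH = pKa + log([A⁻]/[HA]) = 6.36 + log(0.15/0.15)

pH = 6.36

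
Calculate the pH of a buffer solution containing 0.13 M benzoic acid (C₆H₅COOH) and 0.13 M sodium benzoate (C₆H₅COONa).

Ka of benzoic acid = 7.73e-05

pKa = -log(7.73e-05) = 4.11. pH = pKa + log([A⁻]/[HA]) = 4.11 + log(0.13/0.13)

pH = 4.11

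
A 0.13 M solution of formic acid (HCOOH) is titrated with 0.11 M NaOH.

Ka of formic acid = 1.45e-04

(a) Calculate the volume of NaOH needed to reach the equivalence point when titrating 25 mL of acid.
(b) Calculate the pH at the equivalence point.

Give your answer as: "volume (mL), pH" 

moles acid = 0.13 × 25/1000 = 0.00325 mol; V_base = moles/0.11 × 1000 = 29.5 mL. At equivalence only the conjugate base is present: [A⁻] = 0.00325/0.055 = 5.9583e-02 M. Kb = Kw/Ka = 6.90e-11; [OH⁻] = √(Kb × [A⁻]) = 2.0271e-06; pOH = 5.69; pH = 14 - pOH = 8.31.

V = 29.5 mL, pH = 8.31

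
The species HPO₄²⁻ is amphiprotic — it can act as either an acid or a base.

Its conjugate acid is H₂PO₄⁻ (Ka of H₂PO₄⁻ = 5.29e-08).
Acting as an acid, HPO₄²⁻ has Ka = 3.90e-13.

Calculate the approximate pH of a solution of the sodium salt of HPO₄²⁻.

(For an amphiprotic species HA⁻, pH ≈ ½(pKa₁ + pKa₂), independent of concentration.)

pKa₁ = -log(5.29e-08) = 7.28; pKa₂ = -log(3.90e-13) = 12.41. For an amphiprotic species, pH ≈ ½(pKa₁ + pKa₂) = ½(7.28 + 12.41) = 9.84.

pH = 9.84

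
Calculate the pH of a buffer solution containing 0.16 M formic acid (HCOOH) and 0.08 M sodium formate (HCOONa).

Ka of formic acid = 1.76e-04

pKa = -log(1.76e-04) = 3.75. pH = pKa + log([A⁻]/[HA]) = 3.75 + log(0.08/0.16)

pH = 3.45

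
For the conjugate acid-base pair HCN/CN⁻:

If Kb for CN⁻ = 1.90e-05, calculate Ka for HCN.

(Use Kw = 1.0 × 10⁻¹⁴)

For a conjugate pair Ka × Kb = Kw, so Ka = Kw/Kb = 1.0 × 10⁻¹⁴ / 1.90e-05 = 5.26e-10.

K_a = 5.26e-10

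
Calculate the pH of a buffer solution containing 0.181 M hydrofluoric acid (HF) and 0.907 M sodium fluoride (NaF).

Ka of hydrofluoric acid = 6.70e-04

pKa = -log(6.70e-04) = 3.17. pH = pKa + log([A⁻]/[HA]) = 3.17 + log(0.907/0.181)

pH = 3.87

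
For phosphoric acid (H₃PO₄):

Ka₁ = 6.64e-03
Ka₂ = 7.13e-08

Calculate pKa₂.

pKa₂ = -log(Ka₂) = -log(7.13e-08) = 7.15.

pK_{a2} = 7.15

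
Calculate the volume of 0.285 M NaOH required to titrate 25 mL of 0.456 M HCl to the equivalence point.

At equivalence: moles acid = moles base. moles HCl = 0.456 × 25/1000 = 0.0114 mol. V_base = moles / 0.285 × 1000 = 40.0 mL.

V_{base} = 40.0 mL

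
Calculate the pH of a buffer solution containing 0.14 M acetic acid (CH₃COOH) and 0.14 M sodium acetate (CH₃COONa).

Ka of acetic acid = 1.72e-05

pKa = -log(1.72e-05) = 4.76. pH = pKa + log([A⁻]/[HA]) = 4.76 + log(0.14/0.14)

pH = 4.76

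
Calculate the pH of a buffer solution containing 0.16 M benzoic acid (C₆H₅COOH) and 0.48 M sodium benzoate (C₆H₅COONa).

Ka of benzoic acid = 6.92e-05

pKa = -log(6.92e-05) = 4.16. pH = pKa + log([A⁻]/[HA]) = 4.16 + log(0.48/0.16)

pH = 4.64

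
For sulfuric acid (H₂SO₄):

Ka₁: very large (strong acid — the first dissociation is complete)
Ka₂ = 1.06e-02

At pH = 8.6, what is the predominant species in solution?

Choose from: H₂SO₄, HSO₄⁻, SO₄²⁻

The first dissociation is complete, so H₂SO₄ itself is never the predominant species in water; pKa₂ = -log(1.06e-02) = 1.97. For a polyprotic acid the predominant species crosses at each pKa: below pKa_n the protonated form dominates, above it the deprotonated form does. At pH = 8.6, the predominant species is SO₄²⁻.

SO₄²⁻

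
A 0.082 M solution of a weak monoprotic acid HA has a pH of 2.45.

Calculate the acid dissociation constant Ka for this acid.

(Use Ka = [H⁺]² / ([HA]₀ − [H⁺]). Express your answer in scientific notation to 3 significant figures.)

[H⁺] = 10^(−pH) = 10^(−2.45) = 3.548e-03 M. For HA ⇌ H⁺ + A⁻, Ka = [H⁺][A⁻]/[HA] = [H⁺]² / ([HA]₀ − [H⁺]) = (3.548e-03)² / (0.082 − 3.548e-03) = 1.60e-04.

K_a = 1.60e-04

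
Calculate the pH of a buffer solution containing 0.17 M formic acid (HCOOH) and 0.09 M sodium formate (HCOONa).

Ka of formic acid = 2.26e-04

pKa = -log(2.26e-04) = 3.65. pH = pKa + log([A⁻]/[HA]) = 3.65 + log(0.09/0.17)

pH = 3.37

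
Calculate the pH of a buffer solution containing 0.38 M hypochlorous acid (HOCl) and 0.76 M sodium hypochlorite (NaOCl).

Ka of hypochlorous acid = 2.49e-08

pKa = -log(2.49e-08) = 7.60. pH = pKa + log([A⁻]/[HA]) = 7.60 + log(0.76/0.38)

pH = 7.90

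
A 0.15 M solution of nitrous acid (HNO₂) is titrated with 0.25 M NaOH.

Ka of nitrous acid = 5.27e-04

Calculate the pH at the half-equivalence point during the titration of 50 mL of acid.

At half-equivalence [HA] = [A⁻], so Henderson-Hasselbalch gives pH = pKa = -log(5.27e-04) = 3.28.

pH = pKa = 3.28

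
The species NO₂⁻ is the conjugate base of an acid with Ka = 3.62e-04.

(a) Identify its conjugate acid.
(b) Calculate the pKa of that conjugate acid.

(a) The conjugate acid is formed by adding one H⁺ to NO₂⁻, giving HNO₂. (b) pKa = -log(Ka) = -log(3.62e-04) = 3.44.

Conjugate acid: HNO₂; pK_a = 3.44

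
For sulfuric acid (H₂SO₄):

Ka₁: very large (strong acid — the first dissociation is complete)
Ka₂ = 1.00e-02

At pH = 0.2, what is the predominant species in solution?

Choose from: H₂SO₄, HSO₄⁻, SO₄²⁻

The first dissociation is complete, so H₂SO₄ itself is never the predominant species in water; pKa₂ = -log(1.00e-02) = 2.00. For a polyprotic acid the predominant species crosses at each pKa: below pKa_n the protonated form dominates, above it the deprotonated form does. At pH = 0.2, the predominant species is HSO₄⁻.

HSO₄⁻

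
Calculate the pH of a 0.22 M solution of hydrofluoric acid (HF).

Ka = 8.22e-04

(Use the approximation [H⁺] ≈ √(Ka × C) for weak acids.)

[H⁺] = √(Ka × C) = √(8.22e-04 × 0.22) = 1.3448e-02. pH = -log(1.3448e-02)

pH = 1.87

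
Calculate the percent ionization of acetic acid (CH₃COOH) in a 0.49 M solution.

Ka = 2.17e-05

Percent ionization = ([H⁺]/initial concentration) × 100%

Using Ka equilibrium: x² + Ka×x - Ka×C = 0. Solving: [H⁺] = 3.2500e-03. Percent = (3.2500e-03/0.49) × 100

Percent ionization = 0.663%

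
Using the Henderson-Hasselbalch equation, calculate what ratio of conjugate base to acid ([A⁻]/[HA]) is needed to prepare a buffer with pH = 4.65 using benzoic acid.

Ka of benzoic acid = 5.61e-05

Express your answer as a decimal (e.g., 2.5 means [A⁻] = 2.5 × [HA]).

pKa = -log(5.61e-05) = 4.2510. pH = pKa + log([A⁻]/[HA]), so log([A⁻]/[HA]) = pH − pKa = 4.65 − 4.2510 = 0.3990. [A⁻]/[HA] = 10^(0.3990) = 2.51

[A⁻]/[HA] = 2.51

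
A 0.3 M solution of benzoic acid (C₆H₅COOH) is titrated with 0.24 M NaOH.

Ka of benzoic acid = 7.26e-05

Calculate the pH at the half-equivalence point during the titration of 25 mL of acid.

At half-equivalence [HA] = [A⁻], so Henderson-Hasselbalch gives pH = pKa = -log(7.26e-05) = 4.14.

pH = pKa = 4.14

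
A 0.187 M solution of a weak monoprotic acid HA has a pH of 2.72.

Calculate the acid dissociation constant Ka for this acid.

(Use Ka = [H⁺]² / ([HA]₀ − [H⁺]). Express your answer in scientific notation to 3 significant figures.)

[H⁺] = 10^(−pH) = 10^(−2.72) = 1.905e-03 M. For HA ⇌ H⁺ + A⁻, Ka = [H⁺][A⁻]/[HA] = [H⁺]² / ([HA]₀ − [H⁺]) = (1.905e-03)² / (0.187 − 1.905e-03) = 1.96e-05.

K_a = 1.96e-05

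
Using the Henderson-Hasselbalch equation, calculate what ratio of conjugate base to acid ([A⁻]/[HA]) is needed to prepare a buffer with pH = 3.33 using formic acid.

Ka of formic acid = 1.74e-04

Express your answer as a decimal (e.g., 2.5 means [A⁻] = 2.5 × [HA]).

pKa = -log(1.74e-04) = 3.7595. pH = pKa + log([A⁻]/[HA]), so log([A⁻]/[HA]) = pH − pKa = 3.33 − 3.7595 = -0.4295. [A⁻]/[HA] = 10^(-0.4295) = 0.372

[A⁻]/[HA] = 0.372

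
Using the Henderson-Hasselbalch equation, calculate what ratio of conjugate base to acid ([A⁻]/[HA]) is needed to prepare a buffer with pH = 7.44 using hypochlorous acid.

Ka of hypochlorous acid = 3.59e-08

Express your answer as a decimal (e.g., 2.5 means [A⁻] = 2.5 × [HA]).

pKa = -log(3.59e-08) = 7.4449. pH = pKa + log([A⁻]/[HA]), so log([A⁻]/[HA]) = pH − pKa = 7.44 − 7.4449 = -0.0049. [A⁻]/[HA] = 10^(-0.0049) = 0.989

[A⁻]/[HA] = 0.989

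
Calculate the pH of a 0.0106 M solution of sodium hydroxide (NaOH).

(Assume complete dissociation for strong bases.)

[OH⁻] = 0.0106 M for strong base. pOH = -log[OH⁻] = 1.97, pH = 14 - pOH

pH = 12.03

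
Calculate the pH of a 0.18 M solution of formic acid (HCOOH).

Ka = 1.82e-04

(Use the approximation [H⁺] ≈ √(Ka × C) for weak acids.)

[H⁺] = √(Ka × C) = √(1.82e-04 × 0.18) = 5.7236e-03. pH = -log(5.7236e-03)

pH = 2.24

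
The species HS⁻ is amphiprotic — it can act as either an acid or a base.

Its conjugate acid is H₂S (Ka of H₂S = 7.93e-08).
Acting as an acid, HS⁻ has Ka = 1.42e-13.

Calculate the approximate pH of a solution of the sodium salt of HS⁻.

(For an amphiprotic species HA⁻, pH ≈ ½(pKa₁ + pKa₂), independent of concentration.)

pKa₁ = -log(7.93e-08) = 7.10; pKa₂ = -log(1.42e-13) = 12.85. For an amphiprotic species, pH ≈ ½(pKa₁ + pKa₂) = ½(7.10 + 12.85) = 9.97.

pH = 9.97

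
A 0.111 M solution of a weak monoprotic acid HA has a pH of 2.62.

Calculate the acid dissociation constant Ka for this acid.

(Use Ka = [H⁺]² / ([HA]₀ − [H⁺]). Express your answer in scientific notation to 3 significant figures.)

[H⁺] = 10^(−pH) = 10^(−2.62) = 2.399e-03 M. For HA ⇌ H⁺ + A⁻, Ka = [H⁺][A⁻]/[HA] = [H⁺]² / ([HA]₀ − [H⁺]) = (2.399e-03)² / (0.111 − 2.399e-03) = 5.30e-05.

K_a = 5.30e-05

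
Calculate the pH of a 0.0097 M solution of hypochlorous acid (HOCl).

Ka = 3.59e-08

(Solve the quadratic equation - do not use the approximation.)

x² + Ka×x - Ka×C = 0. Using quadratic formula: [H⁺] = 1.8643e-05

pH = 4.73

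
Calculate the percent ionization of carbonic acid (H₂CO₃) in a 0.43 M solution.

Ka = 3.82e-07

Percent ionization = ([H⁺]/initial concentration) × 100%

Using Ka equilibrium: x² + Ka×x - Ka×C = 0. Solving: [H⁺] = 4.0510e-04. Percent = (4.0510e-04/0.43) × 100

Percent ionization = 0.0942%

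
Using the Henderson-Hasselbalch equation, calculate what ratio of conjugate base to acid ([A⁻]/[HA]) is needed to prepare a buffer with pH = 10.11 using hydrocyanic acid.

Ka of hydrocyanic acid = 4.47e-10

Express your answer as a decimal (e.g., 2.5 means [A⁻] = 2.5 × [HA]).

pKa = -log(4.47e-10) = 9.3497. pH = pKa + log([A⁻]/[HA]), so log([A⁻]/[HA]) = pH − pKa = 10.11 − 9.3497 = 0.7603. [A⁻]/[HA] = 10^(0.7603) = 5.76

[A⁻]/[HA] = 5.76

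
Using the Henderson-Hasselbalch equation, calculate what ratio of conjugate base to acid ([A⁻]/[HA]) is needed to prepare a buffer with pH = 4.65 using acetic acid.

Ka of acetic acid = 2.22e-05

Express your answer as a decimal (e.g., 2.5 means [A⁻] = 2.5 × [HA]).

pKa = -log(2.22e-05) = 4.6536. pH = pKa + log([A⁻]/[HA]), so log([A⁻]/[HA]) = pH − pKa = 4.65 − 4.6536 = -0.0036. [A⁻]/[HA] = 10^(-0.0036) = 0.992

[A⁻]/[HA] = 0.992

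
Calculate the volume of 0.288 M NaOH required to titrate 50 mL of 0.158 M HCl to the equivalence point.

At equivalence: moles acid = moles base. moles HCl = 0.158 × 50/1000 = 0.0079 mol. V_base = moles / 0.288 × 1000 = 27.4 mL.

V_{base} = 27.4 mL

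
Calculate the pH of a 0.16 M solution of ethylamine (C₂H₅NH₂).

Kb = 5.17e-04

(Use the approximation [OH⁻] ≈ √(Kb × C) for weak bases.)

[OH⁻] = √(Kb × C) = √(5.17e-04 × 0.16) = 9.0951e-03. pOH = 2.04, pH = 14 - pOH

pH = 11.96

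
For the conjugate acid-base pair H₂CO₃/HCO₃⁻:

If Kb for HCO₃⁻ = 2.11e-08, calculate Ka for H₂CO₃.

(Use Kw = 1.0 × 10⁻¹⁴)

For a conjugate pair Ka × Kb = Kw, so Ka = Kw/Kb = 1.0 × 10⁻¹⁴ / 2.11e-08 = 4.74e-07.

K_a = 4.74e-07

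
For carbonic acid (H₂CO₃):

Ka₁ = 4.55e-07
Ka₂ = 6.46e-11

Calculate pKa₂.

pKa₂ = -log(Ka₂) = -log(6.46e-11) = 10.19.

pK_{a2} = 10.19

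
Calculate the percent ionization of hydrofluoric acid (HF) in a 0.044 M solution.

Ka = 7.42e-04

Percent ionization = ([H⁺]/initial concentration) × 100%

Using Ka equilibrium: x² + Ka×x - Ka×C = 0. Solving: [H⁺] = 5.3549e-03. Percent = (5.3549e-03/0.044) × 100

Percent ionization = 12.2%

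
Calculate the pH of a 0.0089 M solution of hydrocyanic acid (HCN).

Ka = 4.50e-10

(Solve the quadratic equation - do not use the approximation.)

x² + Ka×x - Ka×C = 0. Using quadratic formula: [H⁺] = 2.0010e-06

pH = 5.70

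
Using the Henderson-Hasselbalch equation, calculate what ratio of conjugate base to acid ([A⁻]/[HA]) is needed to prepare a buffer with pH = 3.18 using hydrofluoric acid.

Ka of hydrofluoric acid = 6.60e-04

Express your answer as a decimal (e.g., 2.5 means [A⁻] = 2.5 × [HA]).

pKa = -log(6.60e-04) = 3.1805. pH = pKa + log([A⁻]/[HA]), so log([A⁻]/[HA]) = pH − pKa = 3.18 − 3.1805 = -0.0005. [A⁻]/[HA] = 10^(-0.0005) = 0.999

[A⁻]/[HA] = 0.999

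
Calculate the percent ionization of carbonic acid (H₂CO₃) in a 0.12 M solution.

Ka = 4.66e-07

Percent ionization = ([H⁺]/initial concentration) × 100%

Using Ka equilibrium: x² + Ka×x - Ka×C = 0. Solving: [H⁺] = 2.3624e-04. Percent = (2.3624e-04/0.12) × 100

Percent ionization = 0.197%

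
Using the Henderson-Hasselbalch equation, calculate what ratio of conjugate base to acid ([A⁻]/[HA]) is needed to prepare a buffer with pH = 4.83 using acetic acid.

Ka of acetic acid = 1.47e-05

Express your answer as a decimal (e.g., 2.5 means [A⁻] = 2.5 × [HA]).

pKa = -log(1.47e-05) = 4.8327. pH = pKa + log([A⁻]/[HA]), so log([A⁻]/[HA]) = pH − pKa = 4.83 − 4.8327 = -0.0027. [A⁻]/[HA] = 10^(-0.0027) = 0.994

[A⁻]/[HA] = 0.994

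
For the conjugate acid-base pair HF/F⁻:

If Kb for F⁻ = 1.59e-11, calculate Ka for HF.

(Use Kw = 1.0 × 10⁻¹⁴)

For a conjugate pair Ka × Kb = Kw, so Ka = Kw/Kb = 1.0 × 10⁻¹⁴ / 1.59e-11 = 6.29e-04.

K_a = 6.29e-04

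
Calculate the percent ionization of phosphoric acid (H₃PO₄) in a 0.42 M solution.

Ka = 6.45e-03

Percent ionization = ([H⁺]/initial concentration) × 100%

Using Ka equilibrium: x² + Ka×x - Ka×C = 0. Solving: [H⁺] = 4.8923e-02. Percent = (4.8923e-02/0.42) × 100

Percent ionization = 11.6%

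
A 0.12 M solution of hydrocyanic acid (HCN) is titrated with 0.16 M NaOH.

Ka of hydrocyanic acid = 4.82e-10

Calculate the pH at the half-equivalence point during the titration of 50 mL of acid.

At half-equivalence [HA] = [A⁻], so Henderson-Hasselbalch gives pH = pKa = -log(4.82e-10) = 9.32.

pH = pKa = 9.32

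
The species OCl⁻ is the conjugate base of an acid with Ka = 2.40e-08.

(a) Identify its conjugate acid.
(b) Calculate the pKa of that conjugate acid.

(a) The conjugate acid is formed by adding one H⁺ to OCl⁻, giving HOCl. (b) pKa = -log(Ka) = -log(2.40e-08) = 7.62.

Conjugate acid: HOCl; pK_a = 7.62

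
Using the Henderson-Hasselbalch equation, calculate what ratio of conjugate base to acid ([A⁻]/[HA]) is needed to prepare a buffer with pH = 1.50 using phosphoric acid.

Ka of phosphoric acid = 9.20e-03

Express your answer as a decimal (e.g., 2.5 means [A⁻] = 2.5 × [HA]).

pKa = -log(9.20e-03) = 2.0362. pH = pKa + log([A⁻]/[HA]), so log([A⁻]/[HA]) = pH − pKa = 1.50 − 2.0362 = -0.5362. [A⁻]/[HA] = 10^(-0.5362) = 0.291

[A⁻]/[HA] = 0.291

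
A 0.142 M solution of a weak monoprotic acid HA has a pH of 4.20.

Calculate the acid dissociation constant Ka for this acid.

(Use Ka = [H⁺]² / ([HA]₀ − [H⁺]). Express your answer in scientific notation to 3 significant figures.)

[H⁺] = 10^(−pH) = 10^(−4.20) = 6.310e-05 M. For HA ⇌ H⁺ + A⁻, Ka = [H⁺][A⁻]/[HA] = [H⁺]² / ([HA]₀ − [H⁺]) = (6.310e-05)² / (0.142 − 6.310e-05) = 2.80e-08.

K_a = 2.80e-08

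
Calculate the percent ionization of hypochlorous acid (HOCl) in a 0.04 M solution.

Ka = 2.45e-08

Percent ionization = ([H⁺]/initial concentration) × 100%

Using Ka equilibrium: x² + Ka×x - Ka×C = 0. Solving: [H⁺] = 3.1293e-05. Percent = (3.1293e-05/0.04) × 100

Percent ionization = 0.0782%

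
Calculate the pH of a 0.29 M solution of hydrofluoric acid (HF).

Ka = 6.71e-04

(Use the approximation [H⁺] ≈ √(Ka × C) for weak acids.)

[H⁺] = √(Ka × C) = √(6.71e-04 × 0.29) = 1.3950e-02. pH = -log(1.3950e-02)

pH = 1.86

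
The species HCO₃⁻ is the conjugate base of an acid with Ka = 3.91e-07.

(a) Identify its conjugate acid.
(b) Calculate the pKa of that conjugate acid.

(a) The conjugate acid is formed by adding one H⁺ to HCO₃⁻, giving H₂CO₃. (b) pKa = -log(Ka) = -log(3.91e-07) = 6.41.

Conjugate acid: H₂CO₃; pK_a = 6.41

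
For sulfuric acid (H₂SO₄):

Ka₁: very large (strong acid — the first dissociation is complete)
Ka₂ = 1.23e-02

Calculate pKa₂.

pKa₂ = -log(Ka₂) = -log(1.23e-02) = 1.91.

pK_{a2} = 1.91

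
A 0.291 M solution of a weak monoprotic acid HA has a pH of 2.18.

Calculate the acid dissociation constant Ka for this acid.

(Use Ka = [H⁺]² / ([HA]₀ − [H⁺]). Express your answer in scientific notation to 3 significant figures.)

[H⁺] = 10^(−pH) = 10^(−2.18) = 6.607e-03 M. For HA ⇌ H⁺ + A⁻, Ka = [H⁺][A⁻]/[HA] = [H⁺]² / ([HA]₀ − [H⁺]) = (6.607e-03)² / (0.291 − 6.607e-03) = 1.53e-04.

K_a = 1.53e-04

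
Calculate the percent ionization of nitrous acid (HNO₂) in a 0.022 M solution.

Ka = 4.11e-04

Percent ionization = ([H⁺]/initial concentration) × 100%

Using Ka equilibrium: x² + Ka×x - Ka×C = 0. Solving: [H⁺] = 2.8085e-03. Percent = (2.8085e-03/0.022) × 100

Percent ionization = 12.8%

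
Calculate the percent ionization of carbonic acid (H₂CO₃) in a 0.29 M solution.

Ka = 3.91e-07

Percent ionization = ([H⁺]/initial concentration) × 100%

Using Ka equilibrium: x² + Ka×x - Ka×C = 0. Solving: [H⁺] = 3.3654e-04. Percent = (3.3654e-04/0.29) × 100

Percent ionization = 0.116%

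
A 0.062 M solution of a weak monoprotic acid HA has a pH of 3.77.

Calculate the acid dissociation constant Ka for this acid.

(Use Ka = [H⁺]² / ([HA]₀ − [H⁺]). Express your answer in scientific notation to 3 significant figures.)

[H⁺] = 10^(−pH) = 10^(−3.77) = 1.698e-04 M. For HA ⇌ H⁺ + A⁻, Ka = [H⁺][A⁻]/[HA] = [H⁺]² / ([HA]₀ − [H⁺]) = (1.698e-04)² / (0.062 − 1.698e-04) = 4.66e-07.

K_a = 4.66e-07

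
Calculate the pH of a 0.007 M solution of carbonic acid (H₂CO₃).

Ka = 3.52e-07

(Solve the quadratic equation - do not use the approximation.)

x² + Ka×x - Ka×C = 0. Using quadratic formula: [H⁺] = 4.9463e-05

pH = 4.31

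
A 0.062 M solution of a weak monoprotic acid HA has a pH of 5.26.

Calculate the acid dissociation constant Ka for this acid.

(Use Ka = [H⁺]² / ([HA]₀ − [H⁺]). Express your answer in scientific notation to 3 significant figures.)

[H⁺] = 10^(−pH) = 10^(−5.26) = 5.495e-06 M. For HA ⇌ H⁺ + A⁻, Ka = [H⁺][A⁻]/[HA] = [H⁺]² / ([HA]₀ − [H⁺]) = (5.495e-06)² / (0.062 − 5.495e-06) = 4.87e-10.

K_a = 4.87e-10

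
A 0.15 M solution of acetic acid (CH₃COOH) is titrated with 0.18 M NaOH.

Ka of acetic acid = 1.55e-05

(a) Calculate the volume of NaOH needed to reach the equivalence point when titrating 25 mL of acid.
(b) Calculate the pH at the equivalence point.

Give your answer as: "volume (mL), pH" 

moles acid = 0.15 × 25/1000 = 0.00375 mol; V_base = moles/0.18 × 1000 = 20.8 mL. At equivalence only the conjugate base is present: [A⁻] = 0.00375/0.046 = 8.1818e-02 M. Kb = Kw/Ka = 6.45e-10; [OH⁻] = √(Kb × [A⁻]) = 7.2654e-06; pOH = 5.14; pH = 14 - pOH = 8.86.

V = 20.8 mL, pH = 8.86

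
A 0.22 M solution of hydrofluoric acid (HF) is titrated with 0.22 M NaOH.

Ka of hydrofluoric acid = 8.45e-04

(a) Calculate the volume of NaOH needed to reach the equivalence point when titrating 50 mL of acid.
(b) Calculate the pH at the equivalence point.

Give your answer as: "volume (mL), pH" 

moles acid = 0.22 × 50/1000 = 0.011 mol; V_base = moles/0.22 × 1000 = 50.0 mL. At equivalence only the conjugate base is present: [A⁻] = 0.011/0.100 = 1.1000e-01 M. Kb = Kw/Ka = 1.18e-11; [OH⁻] = √(Kb × [A⁻]) = 1.1410e-06; pOH = 5.94; pH = 14 - pOH = 8.06.

V = 50.0 mL, pH = 8.06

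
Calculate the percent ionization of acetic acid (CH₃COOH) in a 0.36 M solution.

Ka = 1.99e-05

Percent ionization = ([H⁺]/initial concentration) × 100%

Using Ka equilibrium: x² + Ka×x - Ka×C = 0. Solving: [H⁺] = 2.6666e-03. Percent = (2.6666e-03/0.36) × 100

Percent ionization = 0.741%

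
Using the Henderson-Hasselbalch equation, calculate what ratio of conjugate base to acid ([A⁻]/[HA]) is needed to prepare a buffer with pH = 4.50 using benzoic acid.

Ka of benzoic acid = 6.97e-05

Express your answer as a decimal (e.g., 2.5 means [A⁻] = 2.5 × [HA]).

pKa = -log(6.97e-05) = 4.1568. pH = pKa + log([A⁻]/[HA]), so log([A⁻]/[HA]) = pH − pKa = 4.50 − 4.1568 = 0.3432. [A⁻]/[HA] = 10^(0.3432) = 2.20

[A⁻]/[HA] = 2.20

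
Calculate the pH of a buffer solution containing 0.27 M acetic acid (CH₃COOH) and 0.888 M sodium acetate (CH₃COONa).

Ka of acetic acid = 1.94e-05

pKa = -log(1.94e-05) = 4.71. pH = pKa + log([A⁻]/[HA]) = 4.71 + log(0.888/0.27)

pH = 5.23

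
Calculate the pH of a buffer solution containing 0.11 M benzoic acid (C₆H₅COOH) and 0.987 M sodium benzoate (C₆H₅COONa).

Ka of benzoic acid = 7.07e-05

pKa = -log(7.07e-05) = 4.15. pH = pKa + log([A⁻]/[HA]) = 4.15 + log(0.987/0.11)

pH = 5.10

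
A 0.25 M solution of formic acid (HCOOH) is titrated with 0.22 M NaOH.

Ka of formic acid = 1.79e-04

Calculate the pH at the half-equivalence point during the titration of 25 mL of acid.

At half-equivalence [HA] = [A⁻], so Henderson-Hasselbalch gives pH = pKa = -log(1.79e-04) = 3.75.

pH = pKa = 3.75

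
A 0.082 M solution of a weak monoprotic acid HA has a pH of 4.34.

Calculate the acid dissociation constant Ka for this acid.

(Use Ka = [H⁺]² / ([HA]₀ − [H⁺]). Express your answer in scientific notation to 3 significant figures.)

[H⁺] = 10^(−pH) = 10^(−4.34) = 4.571e-05 M. For HA ⇌ H⁺ + A⁻, Ka = [H⁺][A⁻]/[HA] = [H⁺]² / ([HA]₀ − [H⁺]) = (4.571e-05)² / (0.082 − 4.571e-05) = 2.55e-08.

K_a = 2.55e-08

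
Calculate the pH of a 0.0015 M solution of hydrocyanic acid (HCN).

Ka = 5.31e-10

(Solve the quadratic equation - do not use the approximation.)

x² + Ka×x - Ka×C = 0. Using quadratic formula: [H⁺] = 8.9220e-07

pH = 6.05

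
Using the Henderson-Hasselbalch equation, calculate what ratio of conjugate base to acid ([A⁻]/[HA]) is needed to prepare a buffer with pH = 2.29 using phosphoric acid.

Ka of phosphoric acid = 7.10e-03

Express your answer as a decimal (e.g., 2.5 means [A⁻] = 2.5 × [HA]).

pKa = -log(7.10e-03) = 2.1487. pH = pKa + log([A⁻]/[HA]), so log([A⁻]/[HA]) = pH − pKa = 2.29 − 2.1487 = 0.1413. [A⁻]/[HA] = 10^(0.1413) = 1.38

[A⁻]/[HA] = 1.38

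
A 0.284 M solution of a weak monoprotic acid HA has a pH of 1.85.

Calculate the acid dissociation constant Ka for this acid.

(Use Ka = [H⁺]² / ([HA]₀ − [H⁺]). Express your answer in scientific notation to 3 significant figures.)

[H⁺] = 10^(−pH) = 10^(−1.85) = 1.413e-02 M. For HA ⇌ H⁺ + A⁻, Ka = [H⁺][A⁻]/[HA] = [H⁺]² / ([HA]₀ − [H⁺]) = (1.413e-02)² / (0.284 − 1.413e-02) = 7.39e-04.

K_a = 7.39e-04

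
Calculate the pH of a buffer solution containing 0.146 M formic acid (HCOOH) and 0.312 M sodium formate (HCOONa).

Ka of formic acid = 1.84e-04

pKa = -log(1.84e-04) = 3.74. pH = pKa + log([A⁻]/[HA]) = 3.74 + log(0.312/0.146)

pH = 4.06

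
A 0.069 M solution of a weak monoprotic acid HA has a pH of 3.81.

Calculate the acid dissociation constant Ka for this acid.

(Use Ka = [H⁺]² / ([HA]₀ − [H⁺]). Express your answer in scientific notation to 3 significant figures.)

[H⁺] = 10^(−pH) = 10^(−3.81) = 1.549e-04 M. For HA ⇌ H⁺ + A⁻, Ka = [H⁺][A⁻]/[HA] = [H⁺]² / ([HA]₀ − [H⁺]) = (1.549e-04)² / (0.069 − 1.549e-04) = 3.48e-07.

K_a = 3.48e-07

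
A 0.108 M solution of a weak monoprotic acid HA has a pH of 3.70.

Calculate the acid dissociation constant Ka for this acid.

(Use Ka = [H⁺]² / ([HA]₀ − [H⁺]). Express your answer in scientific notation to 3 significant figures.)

[H⁺] = 10^(−pH) = 10^(−3.70) = 1.995e-04 M. For HA ⇌ H⁺ + A⁻, Ka = [H⁺][A⁻]/[HA] = [H⁺]² / ([HA]₀ − [H⁺]) = (1.995e-04)² / (0.108 − 1.995e-04) = 3.69e-07.

K_a = 3.69e-07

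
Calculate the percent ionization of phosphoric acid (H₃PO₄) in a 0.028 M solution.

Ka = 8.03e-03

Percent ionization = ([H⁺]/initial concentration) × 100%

Using Ka equilibrium: x² + Ka×x - Ka×C = 0. Solving: [H⁺] = 1.1508e-02. Percent = (1.1508e-02/0.028) × 100

Percent ionization = 41.1%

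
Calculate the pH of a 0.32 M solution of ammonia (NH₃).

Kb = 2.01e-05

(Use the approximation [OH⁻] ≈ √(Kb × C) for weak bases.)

[OH⁻] = √(Kb × C) = √(2.01e-05 × 0.32) = 2.5361e-03. pOH = 2.60, pH = 14 - pOH

pH = 11.40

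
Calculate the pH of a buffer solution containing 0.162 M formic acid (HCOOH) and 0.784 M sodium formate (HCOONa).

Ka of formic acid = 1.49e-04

pKa = -log(1.49e-04) = 3.83. pH = pKa + log([A⁻]/[HA]) = 3.83 + log(0.784/0.162)

pH = 4.51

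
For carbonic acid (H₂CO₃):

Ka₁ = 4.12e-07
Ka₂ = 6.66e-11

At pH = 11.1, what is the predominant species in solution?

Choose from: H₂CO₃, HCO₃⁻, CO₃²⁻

pKa₁ = 6.39, pKa₂ = 10.18. For a polyprotic acid the predominant species crosses at each pKa: below pKa_n the protonated form dominates, above it the deprotonated form does. At pH = 11.1, the predominant species is CO₃²⁻.

CO₃²⁻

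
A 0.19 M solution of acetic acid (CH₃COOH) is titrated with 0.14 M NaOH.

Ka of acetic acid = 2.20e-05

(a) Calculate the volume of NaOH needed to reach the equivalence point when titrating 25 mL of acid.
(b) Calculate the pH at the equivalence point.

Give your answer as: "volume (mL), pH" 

moles acid = 0.19 × 25/1000 = 0.00475 mol; V_base = moles/0.14 × 1000 = 33.9 mL. At equivalence only the conjugate base is present: [A⁻] = 0.00475/0.059 = 8.0606e-02 M. Kb = Kw/Ka = 4.55e-10; [OH⁻] = √(Kb × [A⁻]) = 6.0530e-06; pOH = 5.22; pH = 14 - pOH = 8.78.

V = 33.9 mL, pH = 8.78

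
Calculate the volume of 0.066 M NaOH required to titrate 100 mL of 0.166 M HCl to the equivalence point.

At equivalence: moles acid = moles base. moles HCl = 0.166 × 100/1000 = 0.0166 mol. V_base = moles / 0.066 × 1000 = 251.5 mL.

V_{base} = 251.5 mL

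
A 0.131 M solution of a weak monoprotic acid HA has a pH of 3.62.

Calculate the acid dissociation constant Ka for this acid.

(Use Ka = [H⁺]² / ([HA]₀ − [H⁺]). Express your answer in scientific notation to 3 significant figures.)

[H⁺] = 10^(−pH) = 10^(−3.62) = 2.399e-04 M. For HA ⇌ H⁺ + A⁻, Ka = [H⁺][A⁻]/[HA] = [H⁺]² / ([HA]₀ − [H⁺]) = (2.399e-04)² / (0.131 − 2.399e-04) = 4.40e-07.

K_a = 4.40e-07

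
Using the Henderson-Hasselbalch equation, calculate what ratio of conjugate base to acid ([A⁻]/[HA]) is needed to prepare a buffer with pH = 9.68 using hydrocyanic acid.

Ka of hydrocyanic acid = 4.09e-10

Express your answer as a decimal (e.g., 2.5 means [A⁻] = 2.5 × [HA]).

pKa = -log(4.09e-10) = 9.3883. pH = pKa + log([A⁻]/[HA]), so log([A⁻]/[HA]) = pH − pKa = 9.68 − 9.3883 = 0.2917. [A⁻]/[HA] = 10^(0.2917) = 1.96

[A⁻]/[HA] = 1.96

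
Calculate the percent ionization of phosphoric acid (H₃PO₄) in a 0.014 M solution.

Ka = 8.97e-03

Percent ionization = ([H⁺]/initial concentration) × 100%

Using Ka equilibrium: x² + Ka×x - Ka×C = 0. Solving: [H⁺] = 7.5854e-03. Percent = (7.5854e-03/0.014) × 100

Percent ionization = 54.2%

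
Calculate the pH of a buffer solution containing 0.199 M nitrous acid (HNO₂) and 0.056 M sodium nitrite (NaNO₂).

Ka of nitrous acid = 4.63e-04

pKa = -log(4.63e-04) = 3.33. pH = pKa + log([A⁻]/[HA]) = 3.33 + log(0.056/0.199)

pH = 2.78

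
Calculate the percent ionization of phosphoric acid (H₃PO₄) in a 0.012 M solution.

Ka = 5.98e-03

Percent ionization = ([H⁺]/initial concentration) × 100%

Using Ka equilibrium: x² + Ka×x - Ka×C = 0. Solving: [H⁺] = 5.9933e-03. Percent = (5.9933e-03/0.012) × 100

Percent ionization = 49.9%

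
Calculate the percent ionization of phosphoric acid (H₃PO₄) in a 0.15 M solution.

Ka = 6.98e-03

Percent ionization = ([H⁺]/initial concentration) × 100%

Using Ka equilibrium: x² + Ka×x - Ka×C = 0. Solving: [H⁺] = 2.9055e-02. Percent = (2.9055e-02/0.15) × 100

Percent ionization = 19.4%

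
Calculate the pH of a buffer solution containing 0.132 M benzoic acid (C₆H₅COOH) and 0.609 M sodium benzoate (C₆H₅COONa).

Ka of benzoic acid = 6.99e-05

pKa = -log(6.99e-05) = 4.16. pH = pKa + log([A⁻]/[HA]) = 4.16 + log(0.609/0.132)

pH = 4.82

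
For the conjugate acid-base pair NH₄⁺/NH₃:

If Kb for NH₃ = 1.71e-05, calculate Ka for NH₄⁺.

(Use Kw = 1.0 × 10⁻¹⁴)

For a conjugate pair Ka × Kb = Kw, so Ka = Kw/Kb = 1.0 × 10⁻¹⁴ / 1.71e-05 = 5.85e-10.

K_a = 5.85e-10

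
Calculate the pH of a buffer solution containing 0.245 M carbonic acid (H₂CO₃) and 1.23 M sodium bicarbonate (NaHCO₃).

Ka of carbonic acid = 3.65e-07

pKa = -log(3.65e-07) = 6.44. pH = pKa + log([A⁻]/[HA]) = 6.44 + log(1.23/0.245)

pH = 7.14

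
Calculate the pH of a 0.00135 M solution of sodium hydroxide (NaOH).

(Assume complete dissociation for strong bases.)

[OH⁻] = 0.00135 M for strong base. pOH = -log[OH⁻] = 2.87, pH = 14 - pOH

pH = 11.13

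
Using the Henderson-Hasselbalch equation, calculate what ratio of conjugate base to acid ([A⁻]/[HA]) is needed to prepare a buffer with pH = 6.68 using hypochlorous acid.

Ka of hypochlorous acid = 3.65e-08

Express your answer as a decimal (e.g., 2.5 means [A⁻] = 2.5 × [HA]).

pKa = -log(3.65e-08) = 7.4377. pH = pKa + log([A⁻]/[HA]), so log([A⁻]/[HA]) = pH − pKa = 6.68 − 7.4377 = -0.7577. [A⁻]/[HA] = 10^(-0.7577) = 0.175

[A⁻]/[HA] = 0.175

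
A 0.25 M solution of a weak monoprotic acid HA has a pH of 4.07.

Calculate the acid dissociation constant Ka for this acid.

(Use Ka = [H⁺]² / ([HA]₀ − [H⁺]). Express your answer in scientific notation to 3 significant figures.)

[H⁺] = 10^(−pH) = 10^(−4.07) = 8.511e-05 M. For HA ⇌ H⁺ + A⁻, Ka = [H⁺][A⁻]/[HA] = [H⁺]² / ([HA]₀ − [H⁺]) = (8.511e-05)² / (0.25 − 8.511e-05) = 2.90e-08.

K_a = 2.90e-08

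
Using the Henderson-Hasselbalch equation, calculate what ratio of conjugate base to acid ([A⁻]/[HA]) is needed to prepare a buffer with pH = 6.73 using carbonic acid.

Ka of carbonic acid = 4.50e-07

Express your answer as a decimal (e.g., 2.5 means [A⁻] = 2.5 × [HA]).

pKa = -log(4.50e-07) = 6.3468. pH = pKa + log([A⁻]/[HA]), so log([A⁻]/[HA]) = pH − pKa = 6.73 − 6.3468 = 0.3832. [A⁻]/[HA] = 10^(0.3832) = 2.42

[A⁻]/[HA] = 2.42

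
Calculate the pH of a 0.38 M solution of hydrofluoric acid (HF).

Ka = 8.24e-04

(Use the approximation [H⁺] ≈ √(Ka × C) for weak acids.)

[H⁺] = √(Ka × C) = √(8.24e-04 × 0.38) = 1.7695e-02. pH = -log(1.7695e-02)

pH = 1.75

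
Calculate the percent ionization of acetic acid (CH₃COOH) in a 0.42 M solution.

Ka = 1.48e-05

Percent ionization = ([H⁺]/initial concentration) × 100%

Using Ka equilibrium: x² + Ka×x - Ka×C = 0. Solving: [H⁺] = 2.4858e-03. Percent = (2.4858e-03/0.42) × 100

Percent ionization = 0.592%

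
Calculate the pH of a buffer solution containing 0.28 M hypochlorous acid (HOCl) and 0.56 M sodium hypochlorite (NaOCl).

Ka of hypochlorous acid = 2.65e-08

pKa = -log(2.65e-08) = 7.58. pH = pKa + log([A⁻]/[HA]) = 7.58 + log(0.56/0.28)

pH = 7.88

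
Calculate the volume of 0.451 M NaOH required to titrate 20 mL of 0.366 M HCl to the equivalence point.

At equivalence: moles acid = moles base. moles HCl = 0.366 × 20/1000 = 0.00732 mol. V_base = moles / 0.451 × 1000 = 16.2 mL.

V_{base} = 16.2 mL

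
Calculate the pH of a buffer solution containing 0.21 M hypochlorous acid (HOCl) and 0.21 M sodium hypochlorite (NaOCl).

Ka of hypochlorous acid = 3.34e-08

pKa = -log(3.34e-08) = 7.48. pH = pKa + log([A⁻]/[HA]) = 7.48 + log(0.21/0.21)

pH = 7.48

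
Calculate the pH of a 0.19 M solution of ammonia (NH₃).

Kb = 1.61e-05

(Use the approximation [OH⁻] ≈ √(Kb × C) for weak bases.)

[OH⁻] = √(Kb × C) = √(1.61e-05 × 0.19) = 1.7490e-03. pOH = 2.76, pH = 14 - pOH

pH = 11.24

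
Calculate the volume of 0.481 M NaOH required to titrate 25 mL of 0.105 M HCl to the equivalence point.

At equivalence: moles acid = moles base. moles HCl = 0.105 × 25/1000 = 0.002625 mol. V_base = moles / 0.481 × 1000 = 5.5 mL.

V_{base} = 5.5 mL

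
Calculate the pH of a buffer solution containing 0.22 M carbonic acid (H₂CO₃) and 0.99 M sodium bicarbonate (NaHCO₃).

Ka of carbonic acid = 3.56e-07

pKa = -log(3.56e-07) = 6.45. pH = pKa + log([A⁻]/[HA]) = 6.45 + log(0.99/0.22)

pH = 7.10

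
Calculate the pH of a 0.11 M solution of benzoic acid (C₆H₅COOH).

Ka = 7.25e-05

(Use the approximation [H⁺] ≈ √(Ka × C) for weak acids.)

[H⁺] = √(Ka × C) = √(7.25e-05 × 0.11) = 2.8240e-03. pH = -log(2.8240e-03)

pH = 2.55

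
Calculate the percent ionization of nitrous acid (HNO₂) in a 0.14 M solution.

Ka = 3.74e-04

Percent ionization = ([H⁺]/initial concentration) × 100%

Using Ka equilibrium: x² + Ka×x - Ka×C = 0. Solving: [H⁺] = 7.0514e-03. Percent = (7.0514e-03/0.14) × 100

Percent ionization = 5.04%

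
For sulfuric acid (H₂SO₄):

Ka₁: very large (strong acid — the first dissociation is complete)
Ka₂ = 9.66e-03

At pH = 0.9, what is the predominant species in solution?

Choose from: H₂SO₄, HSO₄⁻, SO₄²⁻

The first dissociation is complete, so H₂SO₄ itself is never the predominant species in water; pKa₂ = -log(9.66e-03) = 2.02. For a polyprotic acid the predominant species crosses at each pKa: below pKa_n the protonated form dominates, above it the deprotonated form does. At pH = 0.9, the predominant species is HSO₄⁻.

HSO₄⁻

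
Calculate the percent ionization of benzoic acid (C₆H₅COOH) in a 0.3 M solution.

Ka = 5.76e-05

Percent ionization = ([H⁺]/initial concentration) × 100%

Using Ka equilibrium: x² + Ka×x - Ka×C = 0. Solving: [H⁺] = 4.1282e-03. Percent = (4.1282e-03/0.3) × 100

Percent ionization = 1.38%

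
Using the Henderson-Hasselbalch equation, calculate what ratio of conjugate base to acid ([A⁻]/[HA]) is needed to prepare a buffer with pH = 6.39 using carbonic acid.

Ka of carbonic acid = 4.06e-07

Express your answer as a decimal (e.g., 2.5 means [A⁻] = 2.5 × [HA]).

pKa = -log(4.06e-07) = 6.3915. pH = pKa + log([A⁻]/[HA]), so log([A⁻]/[HA]) = pH − pKa = 6.39 − 6.3915 = -0.0015. [A⁻]/[HA] = 10^(-0.0015) = 0.997

[A⁻]/[HA] = 0.997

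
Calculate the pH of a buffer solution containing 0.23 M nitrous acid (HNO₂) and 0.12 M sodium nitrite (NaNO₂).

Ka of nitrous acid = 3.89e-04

pKa = -log(3.89e-04) = 3.41. pH = pKa + log([A⁻]/[HA]) = 3.41 + log(0.12/0.23)

pH = 3.13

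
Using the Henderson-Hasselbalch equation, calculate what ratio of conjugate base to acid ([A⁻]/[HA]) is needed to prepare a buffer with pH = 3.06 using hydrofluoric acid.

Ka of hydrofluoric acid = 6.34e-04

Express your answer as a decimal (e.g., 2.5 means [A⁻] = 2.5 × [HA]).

pKa = -log(6.34e-04) = 3.1979. pH = pKa + log([A⁻]/[HA]), so log([A⁻]/[HA]) = pH − pKa = 3.06 − 3.1979 = -0.1379. [A⁻]/[HA] = 10^(-0.1379) = 0.728

[A⁻]/[HA] = 0.728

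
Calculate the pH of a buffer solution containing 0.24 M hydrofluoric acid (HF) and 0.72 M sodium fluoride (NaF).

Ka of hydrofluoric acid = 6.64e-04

pKa = -log(6.64e-04) = 3.18. pH = pKa + log([A⁻]/[HA]) = 3.18 + log(0.72/0.24)

pH = 3.65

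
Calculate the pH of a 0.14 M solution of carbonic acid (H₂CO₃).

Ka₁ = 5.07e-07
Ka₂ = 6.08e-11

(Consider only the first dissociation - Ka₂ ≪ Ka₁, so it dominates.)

First dissociation dominates. From Ka₁ = [H⁺][HA⁻]/[H₂A], x² + Ka₁·x − Ka₁·C = 0 with C = 0.14 M and Ka₁ = 5.07e-07. Solving: [H⁺] = (−Ka₁ + √(Ka₁² + 4·Ka₁·C)) / 2 = 2.6617e-04 M. pH = -log(2.6617e-04) = 3.57.

pH = 3.57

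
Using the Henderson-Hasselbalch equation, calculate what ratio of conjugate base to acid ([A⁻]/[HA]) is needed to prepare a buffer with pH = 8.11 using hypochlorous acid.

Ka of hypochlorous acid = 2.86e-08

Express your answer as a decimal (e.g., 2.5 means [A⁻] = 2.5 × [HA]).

pKa = -log(2.86e-08) = 7.5436. pH = pKa + log([A⁻]/[HA]), so log([A⁻]/[HA]) = pH − pKa = 8.11 − 7.5436 = 0.5664. [A⁻]/[HA] = 10^(0.5664) = 3.68

[A⁻]/[HA] = 3.68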